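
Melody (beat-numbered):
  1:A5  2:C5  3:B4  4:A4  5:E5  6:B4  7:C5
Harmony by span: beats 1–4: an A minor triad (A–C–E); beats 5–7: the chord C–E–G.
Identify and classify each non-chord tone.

The harmony at that moment is A minor triad (A, C, E); B4 is not a chord tone.
It is approached by step down from C5 and left by step down to A4.
Step in, step out in the same direction — a passing tone.
The harmony at that moment is C major triad (C, E, G); B4 is not a chord tone.
It is approached by leap down from E5 and left by step up to C5.
Leap in, step out — an appoggiatura.

B4 (beat 3) — passing tone; B4 (beat 6) — appoggiatura.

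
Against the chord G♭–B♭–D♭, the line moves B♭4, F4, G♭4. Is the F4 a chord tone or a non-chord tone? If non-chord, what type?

The harmony at that moment is G♭ major triad (G♭, B♭, D♭); F4 is not a chord tone.
It is approached by leap down from B♭4 and left by step up to G♭4.
Leap in, step out — an appoggiatura.

Non-chord tone — an appoggiatura.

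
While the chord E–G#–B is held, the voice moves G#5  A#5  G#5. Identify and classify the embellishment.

The harmony at that moment is E major triad (E, G#, B); A#5 is not a chord tone.
It is approached by step up from G#5 and left by step down to G#5.
Step away and step back to the same note — a neighbor tone (upper neighbor).

A#5 is a neighbor tone.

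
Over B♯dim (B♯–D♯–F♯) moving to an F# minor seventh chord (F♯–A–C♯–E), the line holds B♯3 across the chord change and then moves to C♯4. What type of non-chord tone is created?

B♯3 is a retardation.

The harmony at that moment is F♯ minor seventh chord (F♯, A, C♯, E); B♯3 is not a chord tone.
It is held over (the same pitch as the preceding B♯3) and left by step up to C♯4.
Held over from the previous chord and resolving up by step — a retardation.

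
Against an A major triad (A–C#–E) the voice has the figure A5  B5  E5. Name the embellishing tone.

B5 is an escape tone.

The harmony at that moment is A major triad (A, C#, E); B5 is not a chord tone.
It is approached by step up from A5 and left by leap down to E5.
Step in, leap out — an escape tone.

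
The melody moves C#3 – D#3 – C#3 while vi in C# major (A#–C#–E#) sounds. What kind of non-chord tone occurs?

D#3 is a neighbor tone.

The harmony at that moment is A# minor triad (A#, C#, E#); D#3 is not a chord tone.
It is approached by step up from C#3 and left by step down to C#3.
Step away and step back to the same note — a neighbor tone (upper neighbor).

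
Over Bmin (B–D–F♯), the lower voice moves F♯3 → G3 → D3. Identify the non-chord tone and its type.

G3 is an escape tone.

The harmony at that moment is B minor triad (B, D, F♯); G3 is not a chord tone.
It is approached by step up from F♯3 and left by leap down to D3.
Step in, leap out — an escape tone.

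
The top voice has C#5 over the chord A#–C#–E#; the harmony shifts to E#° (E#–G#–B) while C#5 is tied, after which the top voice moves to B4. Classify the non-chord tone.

The harmony at that moment is E# diminished triad (E#, G#, B); C#5 is not a chord tone.
It is held over (the same pitch as the preceding C#5) and left by step down to B4.
Held over from the previous chord and resolving down by step — a suspension.

C#5 is a suspension.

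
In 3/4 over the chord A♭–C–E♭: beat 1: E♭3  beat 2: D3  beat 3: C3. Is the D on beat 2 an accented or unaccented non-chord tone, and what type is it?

Unaccented passing tone.

The harmony at that moment is A♭ major triad (A♭, C, E♭); D3 is not a chord tone.
It is approached by step down from E♭3 and left by step down to C3.
Step in, step out in the same direction — a passing tone.
It falls on a weak beat, so it is unaccented.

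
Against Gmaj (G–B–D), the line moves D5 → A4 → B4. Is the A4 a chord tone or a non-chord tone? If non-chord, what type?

The harmony at that moment is G major triad (G, B, D); A4 is not a chord tone.
It is approached by leap down from D5 and left by step up to B4.
Leap in, step out — an appoggiatura.

Non-chord tone — an appoggiatura.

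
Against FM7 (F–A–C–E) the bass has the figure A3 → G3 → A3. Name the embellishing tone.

The harmony at that moment is F major seventh chord (F, A, C, E); G3 is not a chord tone.
It is approached by step down from A3 and left by step up to A3.
Step away and step back to the same note — a neighbor tone (lower neighbor).

G3 is a neighbor tone.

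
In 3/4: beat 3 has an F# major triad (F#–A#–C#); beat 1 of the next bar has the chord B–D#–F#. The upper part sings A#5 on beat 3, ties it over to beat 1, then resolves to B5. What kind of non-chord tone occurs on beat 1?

The harmony at that moment is B major triad (B, D#, F#); A#5 is not a chord tone.
It is held over (the same pitch as the preceding A#5) and left by step up to B5.
Held over from the previous chord and resolving up by step — a retardation.

Retardation.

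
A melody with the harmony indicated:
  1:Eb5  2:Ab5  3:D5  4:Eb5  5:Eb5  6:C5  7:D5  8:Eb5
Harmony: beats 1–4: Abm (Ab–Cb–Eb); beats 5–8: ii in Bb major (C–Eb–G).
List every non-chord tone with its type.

The harmony at that moment is Ab minor triad (Ab, Cb, Eb); D5 is not a chord tone.
It is approached by leap down from Ab5 and left by step up to Eb5.
Leap in, step out — an appoggiatura.
The harmony at that moment is C minor triad (C, Eb, G); D5 is not a chord tone.
It is approached by step up from C5 and left by step up to Eb5.
Step in, step out in the same direction — a passing tone.

D5 (beat 3) — appoggiatura; D5 (beat 7) — passing tone.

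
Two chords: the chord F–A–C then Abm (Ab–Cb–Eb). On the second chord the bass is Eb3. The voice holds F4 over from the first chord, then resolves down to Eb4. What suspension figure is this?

At the second chord the bass is Eb3. The suspended F4 lies a ninth above the bass; after resolving down by step to Eb4, the interval above the bass becomes an octave.
Suspension figures are named by those two intervals: 9–8.

9–8 suspension.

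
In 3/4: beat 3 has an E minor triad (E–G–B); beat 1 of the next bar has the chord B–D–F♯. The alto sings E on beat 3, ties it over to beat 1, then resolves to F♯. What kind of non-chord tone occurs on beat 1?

Retardation.

The harmony at that moment is B minor triad (B, D, F♯); E is not a chord tone.
It is held over (the same pitch as the preceding E) and left by step up to F♯.
Held over from the previous chord and resolving up by step — a retardation.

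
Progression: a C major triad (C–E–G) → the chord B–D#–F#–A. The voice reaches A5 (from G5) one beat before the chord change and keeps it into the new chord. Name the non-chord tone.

A5 is an anticipation.

The harmony at that moment is C major triad (C, E, G); A5 is not a chord tone.
It is approached by step up from G5 and then sustained as the same pitch into the next harmony.
Arriving early and becoming a chord tone when the harmony changes — an anticipation.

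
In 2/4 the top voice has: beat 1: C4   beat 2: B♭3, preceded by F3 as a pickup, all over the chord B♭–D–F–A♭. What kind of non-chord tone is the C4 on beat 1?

The harmony at that moment is B♭ dominant seventh chord (B♭, D, F, A♭); C4 is not a chord tone.
It is approached by leap up from F3 and left by step down to B♭3.
Leap in, step out, metrically accented — an appoggiatura.

Appoggiatura.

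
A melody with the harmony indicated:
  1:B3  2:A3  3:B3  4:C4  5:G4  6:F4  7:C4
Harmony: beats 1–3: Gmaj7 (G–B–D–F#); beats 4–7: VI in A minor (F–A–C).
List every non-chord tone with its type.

A3 (beat 2) — neighbor tone; G4 (beat 5) — appoggiatura.

The harmony at that moment is G major seventh chord (G, B, D, F#); A3 is not a chord tone.
It is approached by step down from B3 and left by step up to B3.
Step away and step back to the same note — a neighbor tone (lower neighbor).
The harmony at that moment is F major triad (F, A, C); G4 is not a chord tone.
It is approached by leap up from C4 and left by step down to F4.
Leap in, step out — an appoggiatura.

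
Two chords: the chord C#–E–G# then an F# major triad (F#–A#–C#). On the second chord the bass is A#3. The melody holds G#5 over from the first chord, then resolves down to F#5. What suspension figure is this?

7–6 suspension.

At the second chord the bass is A#3. The suspended G#5 lies a seventh above the bass; after resolving down by step to F#5, the interval above the bass becomes a sixth.
Suspension figures are named by those two intervals: 7–6.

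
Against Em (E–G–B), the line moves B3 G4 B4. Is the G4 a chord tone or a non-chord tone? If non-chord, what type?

Chord tone (the third of E minor triad).

E minor triad contains E, G, B; G is the third, so it is a chord tone.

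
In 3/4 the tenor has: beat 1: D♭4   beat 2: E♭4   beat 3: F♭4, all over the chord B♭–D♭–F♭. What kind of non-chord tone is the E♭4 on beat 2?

The harmony at that moment is B♭ diminished triad (B♭, D♭, F♭); E♭4 is not a chord tone.
It is approached by step up from D♭4 and left by step up to F♭4.
Step in, step out in the same direction — a passing tone.

Passing tone.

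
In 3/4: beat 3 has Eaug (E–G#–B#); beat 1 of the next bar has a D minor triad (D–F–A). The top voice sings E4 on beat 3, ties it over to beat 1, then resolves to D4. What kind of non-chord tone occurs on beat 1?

The harmony at that moment is D minor triad (D, F, A); E4 is not a chord tone.
It is held over (the same pitch as the preceding E4) and left by step down to D4.
Held over from the previous chord and resolving down by step — a suspension.

Suspension.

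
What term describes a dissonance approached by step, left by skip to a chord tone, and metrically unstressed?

Approach: by step. Departure: by leap. Metric position: weak.
Step in, leap out, from a weak position — an escape tone (échappée). (It is the mirror image of the appoggiatura, which leaps in and steps out on a strong beat.)

Escape tone.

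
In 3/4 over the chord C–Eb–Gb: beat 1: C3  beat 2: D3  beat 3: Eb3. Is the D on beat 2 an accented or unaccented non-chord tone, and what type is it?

The harmony at that moment is C diminished triad (C, Eb, Gb); D3 is not a chord tone.
It is approached by step up from C3 and left by step up to Eb3.
Step in, step out in the same direction — a passing tone.
It falls on a weak beat, so it is unaccented.

Unaccented passing tone.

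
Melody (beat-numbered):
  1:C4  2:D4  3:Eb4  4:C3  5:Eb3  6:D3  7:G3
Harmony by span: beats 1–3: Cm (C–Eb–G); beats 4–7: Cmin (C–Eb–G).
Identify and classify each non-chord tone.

The harmony at that moment is C minor triad (C, Eb, G); D4 is not a chord tone.
It is approached by step up from C4 and left by step up to Eb4.
Step in, step out in the same direction — a passing tone.
The harmony at that moment is C minor triad (C, Eb, G); D3 is not a chord tone.
It is approached by step down from Eb3 and left by leap up to G3.
Step in, leap out — an escape tone.

D4 (beat 2) — passing tone; D3 (beat 6) — escape tone.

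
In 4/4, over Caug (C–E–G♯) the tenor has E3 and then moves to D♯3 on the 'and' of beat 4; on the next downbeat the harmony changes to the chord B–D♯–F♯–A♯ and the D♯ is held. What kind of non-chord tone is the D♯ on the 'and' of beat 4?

Anticipation.

The harmony at that moment is C augmented triad (C, E, G♯); D♯3 is not a chord tone.
It is approached by step down from E3 and then sustained as the same pitch into the next harmony.
Arriving early and becoming a chord tone when the harmony changes — an anticipation.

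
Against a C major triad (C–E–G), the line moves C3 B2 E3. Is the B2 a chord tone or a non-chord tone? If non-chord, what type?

Non-chord tone — an escape tone.

The harmony at that moment is C major triad (C, E, G); B2 is not a chord tone.
It is approached by step down from C3 and left by leap up to E3.
Step in, leap out — an escape tone.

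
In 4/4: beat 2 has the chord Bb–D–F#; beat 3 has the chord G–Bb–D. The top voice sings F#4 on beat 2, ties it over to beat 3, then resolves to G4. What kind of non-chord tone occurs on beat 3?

The harmony at that moment is G minor triad (G, Bb, D); F#4 is not a chord tone.
It is held over (the same pitch as the preceding F#4) and left by step up to G4.
Held over from the previous chord and resolving up by step — a retardation.

Retardation.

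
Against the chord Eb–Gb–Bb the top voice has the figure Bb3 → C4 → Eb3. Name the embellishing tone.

The harmony at that moment is Eb minor triad (Eb, Gb, Bb); C4 is not a chord tone.
It is approached by step up from Bb3 and left by leap down to Eb3.
Step in, leap out — an escape tone.

C4 is an escape tone.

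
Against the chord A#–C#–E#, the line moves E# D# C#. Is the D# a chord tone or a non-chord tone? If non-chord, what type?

The harmony at that moment is A# minor triad (A#, C#, E#); D# is not a chord tone.
It is approached by step down from E# and left by step down to C#.
Step in, step out in the same direction — a passing tone.

Non-chord tone — a passing tone.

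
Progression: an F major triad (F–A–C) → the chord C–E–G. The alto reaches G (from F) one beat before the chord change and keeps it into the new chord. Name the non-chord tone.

The harmony at that moment is F major triad (F, A, C); G is not a chord tone.
It is approached by step up from F and then sustained as the same pitch into the next harmony.
Arriving early and becoming a chord tone when the harmony changes — an anticipation.

G is an anticipation.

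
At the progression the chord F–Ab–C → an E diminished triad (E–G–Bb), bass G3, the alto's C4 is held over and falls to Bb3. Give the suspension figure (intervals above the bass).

4–3 suspension.

At the second chord the bass is G3. The suspended C4 lies a fourth above the bass; after resolving down by step to Bb3, the interval above the bass becomes a third.
Suspension figures are named by those two intervals: 4–3.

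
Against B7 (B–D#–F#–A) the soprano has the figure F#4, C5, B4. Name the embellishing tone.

C5 is an appoggiatura.

The harmony at that moment is B dominant seventh chord (B, D#, F#, A); C5 is not a chord tone.
It is approached by leap up from F#4 and left by step down to B4.
Leap in, step out — an appoggiatura.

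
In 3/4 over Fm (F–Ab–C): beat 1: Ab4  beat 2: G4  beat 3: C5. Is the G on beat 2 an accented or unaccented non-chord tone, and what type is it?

Unaccented escape tone.

The harmony at that moment is F minor triad (F, Ab, C); G4 is not a chord tone.
It is approached by step down from Ab4 and left by leap up to C5.
Step in, leap out — an escape tone.
It falls on a weak beat, so it is unaccented.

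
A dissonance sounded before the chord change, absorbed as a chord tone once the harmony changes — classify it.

Approach: ahead of the chord change (typically by step), so it is dissonant against the current harmony. Departure: none — the same pitch is restated or held and is a chord tone of the new harmony.
Dissonant first, consonant once the harmony catches up: the note simply arrives early — an anticipation. (The reverse timing, consonant first and dissonant after the change, would be a suspension or retardation.)

Anticipation.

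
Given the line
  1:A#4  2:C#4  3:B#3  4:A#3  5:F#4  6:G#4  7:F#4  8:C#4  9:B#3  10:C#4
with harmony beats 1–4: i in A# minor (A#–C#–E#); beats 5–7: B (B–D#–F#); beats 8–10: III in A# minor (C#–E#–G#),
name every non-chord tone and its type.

The harmony at that moment is A# minor triad (A#, C#, E#); B#3 is not a chord tone.
It is approached by step down from C#4 and left by step down to A#3.
Step in, step out in the same direction — a passing tone.
The harmony at that moment is B major triad (B, D#, F#); G#4 is not a chord tone.
It is approached by step up from F#4 and left by step down to F#4.
Step away and step back to the same note — a neighbor tone (upper neighbor).
The harmony at that moment is C# major triad (C#, E#, G#); B#3 is not a chord tone.
It is approached by step down from C#4 and left by step up to C#4.
Step away and step back to the same note — a neighbor tone (lower neighbor).

B#3 (beat 3) — passing tone; G#4 (beat 6) — neighbor tone; B#3 (beat 9) — neighbor tone.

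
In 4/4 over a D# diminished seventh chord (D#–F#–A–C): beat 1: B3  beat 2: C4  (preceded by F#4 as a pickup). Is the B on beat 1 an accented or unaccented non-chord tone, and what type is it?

The harmony at that moment is D# diminished seventh chord (D#, F#, A, C); B3 is not a chord tone.
It is approached by leap down from F#4 and left by step up to C4.
Leap in, step out — an appoggiatura.
It falls on the downbeat, so it is accented.

Accented appoggiatura.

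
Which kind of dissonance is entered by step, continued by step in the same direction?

Approach: by step. Departure: by step, continuing in the same direction.
Stepwise on both sides with no change of direction means the note fills in the space between two different chord tones — a passing tone. (Had it turned back to its starting note it would be a neighbor tone instead.)

Passing tone.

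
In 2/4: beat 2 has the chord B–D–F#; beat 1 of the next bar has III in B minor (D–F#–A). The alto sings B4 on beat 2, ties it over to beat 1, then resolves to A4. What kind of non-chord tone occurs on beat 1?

The harmony at that moment is D major triad (D, F#, A); B4 is not a chord tone.
It is held over (the same pitch as the preceding B4) and left by step down to A4.
Held over from the previous chord and resolving down by step — a suspension.

Suspension.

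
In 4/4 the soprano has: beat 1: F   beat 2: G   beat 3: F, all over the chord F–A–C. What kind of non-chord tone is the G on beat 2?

The harmony at that moment is F major triad (F, A, C); G is not a chord tone.
It is approached by step up from F and left by step down to F.
Step away and step back to the same note — a neighbor tone (upper neighbor).

Upper neighbor tone.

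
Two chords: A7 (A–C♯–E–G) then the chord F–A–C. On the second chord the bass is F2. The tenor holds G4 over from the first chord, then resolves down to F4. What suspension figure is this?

At the second chord the bass is F2. The suspended G4 lies a ninth above the bass; after resolving down by step to F4, the interval above the bass becomes an octave.
Suspension figures are named by those two intervals: 9–8.

9–8 suspension.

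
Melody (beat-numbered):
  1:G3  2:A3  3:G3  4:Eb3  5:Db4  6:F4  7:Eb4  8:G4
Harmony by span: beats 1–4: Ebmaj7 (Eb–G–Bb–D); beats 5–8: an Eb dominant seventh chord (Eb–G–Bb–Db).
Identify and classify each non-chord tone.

A3 (beat 2) — neighbor tone; F4 (beat 6) — appoggiatura.

The harmony at that moment is Eb major seventh chord (Eb, G, Bb, D); A3 is not a chord tone.
It is approached by step up from G3 and left by step down to G3.
Step away and step back to the same note — a neighbor tone (upper neighbor).
The harmony at that moment is Eb dominant seventh chord (Eb, G, Bb, Db); F4 is not a chord tone.
It is approached by leap up from Db4 and left by step down to Eb4.
Leap in, step out — an appoggiatura.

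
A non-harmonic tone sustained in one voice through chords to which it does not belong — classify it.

Pedal tone.

Approach: none. Departure: none — a single pitch is sustained while the chords change around it, passing through harmonies that do not contain it.
No melodic motion at all; the dissonance is created entirely by the moving harmonies against the stationary note — a pedal tone (pedal point).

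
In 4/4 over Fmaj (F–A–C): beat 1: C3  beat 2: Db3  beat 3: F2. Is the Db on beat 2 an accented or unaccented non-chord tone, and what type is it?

The harmony at that moment is F major triad (F, A, C); Db3 is not a chord tone.
It is approached by step up from C3 and left by leap down to F2.
Step in, leap out — an escape tone.
It falls on a weak beat, so it is unaccented.

Unaccented escape tone.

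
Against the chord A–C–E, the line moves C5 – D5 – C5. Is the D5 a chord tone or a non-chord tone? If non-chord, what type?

The harmony at that moment is A minor triad (A, C, E); D5 is not a chord tone.
It is approached by step up from C5 and left by step down to C5.
Step away and step back to the same note — a neighbor tone (upper neighbor).

Non-chord tone — a neighbor tone.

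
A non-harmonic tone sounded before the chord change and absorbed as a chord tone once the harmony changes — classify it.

Anticipation.

Approach: ahead of the chord change (typically by step), so it is dissonant against the current harmony. Departure: none — the same pitch is restated or held and is a chord tone of the new harmony.
Dissonant first, consonant once the harmony catches up: the note simply arrives early — an anticipation. (The reverse timing, consonant first and dissonant after the change, would be a suspension or retardation.)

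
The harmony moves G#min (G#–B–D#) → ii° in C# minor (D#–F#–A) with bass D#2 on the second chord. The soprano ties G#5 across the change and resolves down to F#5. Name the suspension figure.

4–3 suspension.

At the second chord the bass is D#2. The suspended G#5 lies a fourth above the bass; after resolving down by step to F#5, the interval above the bass becomes a third.
Suspension figures are named by those two intervals: 4–3.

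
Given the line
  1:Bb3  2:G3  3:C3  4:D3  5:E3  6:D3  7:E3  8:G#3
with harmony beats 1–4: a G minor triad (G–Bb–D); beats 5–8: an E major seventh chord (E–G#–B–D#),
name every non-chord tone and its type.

The harmony at that moment is G minor triad (G, Bb, D); C3 is not a chord tone.
It is approached by leap down from G3 and left by step up to D3.
Leap in, step out — an appoggiatura.
The harmony at that moment is E major seventh chord (E, G#, B, D#); D3 is not a chord tone.
It is approached by step down from E3 and left by step up to E3.
Step away and step back to the same note — a neighbor tone (lower neighbor).

C3 (beat 3) — appoggiatura; D3 (beat 6) — neighbor tone.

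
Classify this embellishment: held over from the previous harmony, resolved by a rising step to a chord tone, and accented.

Retardation.

Approach: by preparation — the pitch is first a chord tone, then held (tied or repeated) while the harmony changes under it. Departure: up by step. Metric position: strong.
A prepared dissonance that resolves upward by step — a retardation. (The same figure resolving downward would be a suspension.)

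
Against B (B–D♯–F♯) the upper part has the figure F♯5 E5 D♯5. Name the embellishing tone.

The harmony at that moment is B major triad (B, D♯, F♯); E5 is not a chord tone.
It is approached by step down from F♯5 and left by step down to D♯5.
Step in, step out in the same direction — a passing tone.

E5 is a passing tone.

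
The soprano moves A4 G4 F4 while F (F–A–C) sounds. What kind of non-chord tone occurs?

G4 is a passing tone.

The harmony at that moment is F major triad (F, A, C); G4 is not a chord tone.
It is approached by step down from A4 and left by step down to F4.
Step in, step out in the same direction — a passing tone.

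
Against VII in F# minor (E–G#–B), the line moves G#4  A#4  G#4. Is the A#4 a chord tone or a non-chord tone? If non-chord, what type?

Non-chord tone — a neighbor tone.

The harmony at that moment is E major triad (E, G#, B); A#4 is not a chord tone.
It is approached by step up from G#4 and left by step down to G#4.
Step away and step back to the same note — a neighbor tone (upper neighbor).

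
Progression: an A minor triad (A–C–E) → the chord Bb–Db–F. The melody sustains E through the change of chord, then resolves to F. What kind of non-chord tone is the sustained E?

E is a retardation.

The harmony at that moment is Bb minor triad (Bb, Db, F); E is not a chord tone.
It is held over (the same pitch as the preceding E) and left by step up to F.
Held over from the previous chord and resolving up by step — a retardation.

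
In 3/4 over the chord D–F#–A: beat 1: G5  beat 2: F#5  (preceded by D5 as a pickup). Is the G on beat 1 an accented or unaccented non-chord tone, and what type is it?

Accented appoggiatura.

The harmony at that moment is D major triad (D, F#, A); G5 is not a chord tone.
It is approached by leap up from D5 and left by step down to F#5.
Leap in, step out — an appoggiatura.
It falls on the downbeat, so it is accented.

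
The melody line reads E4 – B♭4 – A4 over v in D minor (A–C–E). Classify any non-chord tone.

B♭4 is an appoggiatura.

The harmony at that moment is A minor triad (A, C, E); B♭4 is not a chord tone.
It is approached by leap up from E4 and left by step down to A4.
Leap in, step out — an appoggiatura.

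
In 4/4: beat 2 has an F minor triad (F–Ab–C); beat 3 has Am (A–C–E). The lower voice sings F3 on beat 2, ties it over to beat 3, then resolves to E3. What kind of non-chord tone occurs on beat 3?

The harmony at that moment is A minor triad (A, C, E); F3 is not a chord tone.
It is held over (the same pitch as the preceding F3) and left by step down to E3.
Held over from the previous chord and resolving down by step — a suspension.

Suspension.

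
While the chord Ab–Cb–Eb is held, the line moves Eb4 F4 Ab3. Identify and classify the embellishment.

F4 is an escape tone.

The harmony at that moment is Ab minor triad (Ab, Cb, Eb); F4 is not a chord tone.
It is approached by step up from Eb4 and left by leap down to Ab3.
Step in, leap out — an escape tone.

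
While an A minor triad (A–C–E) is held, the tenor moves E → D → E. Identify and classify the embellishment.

The harmony at that moment is A minor triad (A, C, E); D is not a chord tone.
It is approached by step down from E and left by step up to E.
Step away and step back to the same note — a neighbor tone (lower neighbor).

D is a neighbor tone.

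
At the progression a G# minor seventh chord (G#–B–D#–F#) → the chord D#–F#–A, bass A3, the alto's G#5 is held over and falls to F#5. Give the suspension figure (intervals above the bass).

At the second chord the bass is A3. The suspended G#5 lies a seventh above the bass; after resolving down by step to F#5, the interval above the bass becomes a sixth.
Suspension figures are named by those two intervals: 7–6.

7–6 suspension.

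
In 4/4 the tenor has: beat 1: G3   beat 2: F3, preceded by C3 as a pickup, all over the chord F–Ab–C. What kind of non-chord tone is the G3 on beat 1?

The harmony at that moment is F minor triad (F, Ab, C); G3 is not a chord tone.
It is approached by leap up from C3 and left by step down to F3.
Leap in, step out, metrically accented — an appoggiatura.

Appoggiatura.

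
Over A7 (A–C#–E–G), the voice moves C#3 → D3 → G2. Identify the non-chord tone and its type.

D3 is an escape tone.

The harmony at that moment is A dominant seventh chord (A, C#, E, G); D3 is not a chord tone.
It is approached by step up from C#3 and left by leap down to G2.
Step in, leap out — an escape tone.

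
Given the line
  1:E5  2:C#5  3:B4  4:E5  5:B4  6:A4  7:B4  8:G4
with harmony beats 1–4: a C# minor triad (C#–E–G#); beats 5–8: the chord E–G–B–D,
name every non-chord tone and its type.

B4 (beat 3) — escape tone; A4 (beat 6) — neighbor tone.

The harmony at that moment is C# minor triad (C#, E, G#); B4 is not a chord tone.
It is approached by step down from C#5 and left by leap up to E5.
Step in, leap out — an escape tone.
The harmony at that moment is E minor seventh chord (E, G, B, D); A4 is not a chord tone.
It is approached by step down from B4 and left by step up to B4.
Step away and step back to the same note — a neighbor tone (lower neighbor).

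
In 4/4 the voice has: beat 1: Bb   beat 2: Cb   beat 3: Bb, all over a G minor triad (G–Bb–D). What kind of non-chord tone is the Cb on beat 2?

Upper neighbor tone.

The harmony at that moment is G minor triad (G, Bb, D); Cb is not a chord tone.
It is approached by step up from Bb and left by step down to Bb.
Step away and step back to the same note — a neighbor tone (upper neighbor).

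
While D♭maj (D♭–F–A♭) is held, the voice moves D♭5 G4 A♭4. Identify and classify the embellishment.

The harmony at that moment is D♭ major triad (D♭, F, A♭); G4 is not a chord tone.
It is approached by leap down from D♭5 and left by step up to A♭4.
Leap in, step out — an appoggiatura.

G4 is an appoggiatura.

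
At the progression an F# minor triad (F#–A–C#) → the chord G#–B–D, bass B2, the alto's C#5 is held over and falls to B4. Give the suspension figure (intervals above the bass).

At the second chord the bass is B2. The suspended C#5 lies a ninth above the bass; after resolving down by step to B4, the interval above the bass becomes an octave.
Suspension figures are named by those two intervals: 9–8.

9–8 suspension.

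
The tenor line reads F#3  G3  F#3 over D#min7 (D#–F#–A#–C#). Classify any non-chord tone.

G3 is a neighbor tone.

The harmony at that moment is D# minor seventh chord (D#, F#, A#, C#); G3 is not a chord tone.
It is approached by step up from F#3 and left by step down to F#3.
Step away and step back to the same note — a neighbor tone (upper neighbor).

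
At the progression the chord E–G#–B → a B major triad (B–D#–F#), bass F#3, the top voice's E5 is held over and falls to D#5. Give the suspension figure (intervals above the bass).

7–6 suspension.

At the second chord the bass is F#3. The suspended E5 lies a seventh above the bass; after resolving down by step to D#5, the interval above the bass becomes a sixth.
Suspension figures are named by those two intervals: 7–6.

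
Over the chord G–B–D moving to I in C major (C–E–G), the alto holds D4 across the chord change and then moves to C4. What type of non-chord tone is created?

The harmony at that moment is C major triad (C, E, G); D4 is not a chord tone.
It is held over (the same pitch as the preceding D4) and left by step down to C4.
Held over from the previous chord and resolving down by step — a suspension.

D4 is a suspension.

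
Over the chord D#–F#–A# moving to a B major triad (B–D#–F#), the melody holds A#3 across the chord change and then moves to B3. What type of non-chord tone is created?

A#3 is a retardation.

The harmony at that moment is B major triad (B, D#, F#); A#3 is not a chord tone.
It is held over (the same pitch as the preceding A#3) and left by step up to B3.
Held over from the previous chord and resolving up by step — a retardation.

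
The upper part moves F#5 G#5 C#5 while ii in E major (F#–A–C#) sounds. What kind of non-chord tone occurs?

The harmony at that moment is F# minor triad (F#, A, C#); G#5 is not a chord tone.
It is approached by step up from F#5 and left by leap down to C#5.
Step in, leap out — an escape tone.

G#5 is an escape tone.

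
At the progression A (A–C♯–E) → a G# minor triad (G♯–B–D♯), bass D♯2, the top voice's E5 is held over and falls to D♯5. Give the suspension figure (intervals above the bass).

At the second chord the bass is D♯2. The suspended E5 lies a ninth above the bass; after resolving down by step to D♯5, the interval above the bass becomes an octave.
Suspension figures are named by those two intervals: 9–8.

9–8 suspension.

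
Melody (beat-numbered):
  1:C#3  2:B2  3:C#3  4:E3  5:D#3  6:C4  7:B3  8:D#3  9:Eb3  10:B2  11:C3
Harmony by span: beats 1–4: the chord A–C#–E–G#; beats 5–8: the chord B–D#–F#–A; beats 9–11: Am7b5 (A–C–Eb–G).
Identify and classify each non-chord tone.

B2 (beat 2) — neighbor tone; C4 (beat 6) — appoggiatura; B2 (beat 10) — appoggiatura.

The harmony at that moment is A major seventh chord (A, C#, E, G#); B2 is not a chord tone.
It is approached by step down from C#3 and left by step up to C#3.
Step away and step back to the same note — a neighbor tone (lower neighbor).
The harmony at that moment is B dominant seventh chord (B, D#, F#, A); C4 is not a chord tone.
It is approached by leap up from D#3 and left by step down to B3.
Leap in, step out — an appoggiatura.
The harmony at that moment is A half-diminished seventh chord (A, C, Eb, G); B2 is not a chord tone.
It is approached by leap down from Eb3 and left by step up to C3.
Leap in, step out — an appoggiatura.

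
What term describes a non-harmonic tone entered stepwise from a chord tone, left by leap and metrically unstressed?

Approach: by step. Departure: by leap. Metric position: weak.
Step in, leap out, from a weak position — an escape tone (échappée). (It is the mirror image of the appoggiatura, which leaps in and steps out on a strong beat.)

Escape tone.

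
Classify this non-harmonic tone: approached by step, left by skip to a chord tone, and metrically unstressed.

Escape tone.

Approach: by step. Departure: by leap. Metric position: weak.
Step in, leap out, from a weak position — an escape tone (échappée). (It is the mirror image of the appoggiatura, which leaps in and steps out on a strong beat.)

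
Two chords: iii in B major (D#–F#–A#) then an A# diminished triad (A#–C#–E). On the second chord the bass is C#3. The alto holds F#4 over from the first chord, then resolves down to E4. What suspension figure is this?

At the second chord the bass is C#3. The suspended F#4 lies a fourth above the bass; after resolving down by step to E4, the interval above the bass becomes a third.
Suspension figures are named by those two intervals: 4–3.

4–3 suspension.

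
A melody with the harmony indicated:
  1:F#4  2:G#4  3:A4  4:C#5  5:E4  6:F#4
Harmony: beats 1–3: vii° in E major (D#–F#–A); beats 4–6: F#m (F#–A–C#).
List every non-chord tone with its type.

The harmony at that moment is D# diminished triad (D#, F#, A); G#4 is not a chord tone.
It is approached by step up from F#4 and left by step up to A4.
Step in, step out in the same direction — a passing tone.
The harmony at that moment is F# minor triad (F#, A, C#); E4 is not a chord tone.
It is approached by leap down from C#5 and left by step up to F#4.
Leap in, step out — an appoggiatura.

G#4 (beat 2) — passing tone; E4 (beat 5) — appoggiatura.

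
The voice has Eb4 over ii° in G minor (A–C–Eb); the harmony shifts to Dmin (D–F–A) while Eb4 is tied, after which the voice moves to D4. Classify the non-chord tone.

Eb4 is a suspension.

The harmony at that moment is D minor triad (D, F, A); Eb4 is not a chord tone.
It is held over (the same pitch as the preceding Eb4) and left by step down to D4.
Held over from the previous chord and resolving down by step — a suspension.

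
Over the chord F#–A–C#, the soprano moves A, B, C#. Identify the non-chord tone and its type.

B is a passing tone.

The harmony at that moment is F# minor triad (F#, A, C#); B is not a chord tone.
It is approached by step up from A and left by step up to C#.
Step in, step out in the same direction — a passing tone.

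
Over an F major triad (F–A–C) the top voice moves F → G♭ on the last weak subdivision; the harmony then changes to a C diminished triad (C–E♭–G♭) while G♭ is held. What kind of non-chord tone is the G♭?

The harmony at that moment is F major triad (F, A, C); G♭ is not a chord tone.
It is approached by step up from F and then sustained as the same pitch into the next harmony.
Arriving early and becoming a chord tone when the harmony changes — an anticipation.

G♭ is an anticipation.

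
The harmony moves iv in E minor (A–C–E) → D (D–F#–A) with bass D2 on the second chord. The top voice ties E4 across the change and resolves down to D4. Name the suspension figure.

9–8 suspension.

At the second chord the bass is D2. The suspended E4 lies a ninth above the bass; after resolving down by step to D4, the interval above the bass becomes an octave.
Suspension figures are named by those two intervals: 9–8.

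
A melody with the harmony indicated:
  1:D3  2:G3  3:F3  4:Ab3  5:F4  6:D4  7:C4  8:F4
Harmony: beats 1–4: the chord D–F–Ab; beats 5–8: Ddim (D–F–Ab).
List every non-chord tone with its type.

The harmony at that moment is D diminished triad (D, F, Ab); G3 is not a chord tone.
It is approached by leap up from D3 and left by step down to F3.
Leap in, step out — an appoggiatura.
The harmony at that moment is D diminished triad (D, F, Ab); C4 is not a chord tone.
It is approached by step down from D4 and left by leap up to F4.
Step in, leap out — an escape tone.

G3 (beat 2) — appoggiatura; C4 (beat 7) — escape tone.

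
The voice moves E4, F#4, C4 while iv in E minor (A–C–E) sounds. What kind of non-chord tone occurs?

F#4 is an escape tone.

The harmony at that moment is A minor triad (A, C, E); F#4 is not a chord tone.
It is approached by step up from E4 and left by leap down to C4.
Step in, leap out — an escape tone.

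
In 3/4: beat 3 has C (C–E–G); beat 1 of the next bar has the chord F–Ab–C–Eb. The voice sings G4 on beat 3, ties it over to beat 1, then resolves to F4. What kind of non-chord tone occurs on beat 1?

The harmony at that moment is F minor seventh chord (F, Ab, C, Eb); G4 is not a chord tone.
It is held over (the same pitch as the preceding G4) and left by step down to F4.
Held over from the previous chord and resolving down by step — a suspension.

Suspension.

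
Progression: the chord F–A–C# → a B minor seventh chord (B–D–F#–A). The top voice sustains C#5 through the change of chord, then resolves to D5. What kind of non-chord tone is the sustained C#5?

C#5 is a retardation.

The harmony at that moment is B minor seventh chord (B, D, F#, A); C#5 is not a chord tone.
It is held over (the same pitch as the preceding C#5) and left by step up to D5.
Held over from the previous chord and resolving up by step — a retardation.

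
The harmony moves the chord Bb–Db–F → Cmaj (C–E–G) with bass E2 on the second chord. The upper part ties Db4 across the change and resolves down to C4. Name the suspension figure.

7–6 suspension.

At the second chord the bass is E2. The suspended Db4 lies a seventh above the bass; after resolving down by step to C4, the interval above the bass becomes a sixth.
Suspension figures are named by those two intervals: 7–6.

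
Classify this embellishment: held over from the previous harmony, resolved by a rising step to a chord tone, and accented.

Approach: by preparation — the pitch is first a chord tone, then held (tied or repeated) while the harmony changes under it. Departure: up by step. Metric position: strong.
A prepared dissonance that resolves upward by step — a retardation. (The same figure resolving downward would be a suspension.)

Retardation.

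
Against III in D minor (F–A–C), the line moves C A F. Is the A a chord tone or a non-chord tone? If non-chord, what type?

F major triad contains F, A, C; A is the third, so it is a chord tone.

Chord tone (the third of F major triad).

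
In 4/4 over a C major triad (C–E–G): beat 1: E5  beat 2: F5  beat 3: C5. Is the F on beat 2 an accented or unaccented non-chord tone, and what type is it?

The harmony at that moment is C major triad (C, E, G); F5 is not a chord tone.
It is approached by step up from E5 and left by leap down to C5.
Step in, leap out — an escape tone.
It falls on a weak beat, so it is unaccented.

Unaccented escape tone.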